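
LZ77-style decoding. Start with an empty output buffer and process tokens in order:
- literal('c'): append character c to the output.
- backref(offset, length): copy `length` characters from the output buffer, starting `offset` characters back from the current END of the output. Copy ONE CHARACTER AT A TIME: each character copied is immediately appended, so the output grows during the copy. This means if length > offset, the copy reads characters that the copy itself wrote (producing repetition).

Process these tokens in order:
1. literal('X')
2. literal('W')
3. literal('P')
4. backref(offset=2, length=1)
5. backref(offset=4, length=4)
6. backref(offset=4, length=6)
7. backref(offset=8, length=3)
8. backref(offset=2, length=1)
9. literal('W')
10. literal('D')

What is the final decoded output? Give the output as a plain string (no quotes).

Token 1: literal('X'). Output: "X"
Token 2: literal('W'). Output: "XW"
Token 3: literal('P'). Output: "XWP"
Token 4: backref(off=2, len=1). Copied 'W' from pos 1. Output: "XWPW"
Token 5: backref(off=4, len=4). Copied 'XWPW' from pos 0. Output: "XWPWXWPW"
Token 6: backref(off=4, len=6) (overlapping!). Copied 'XWPWXW' from pos 4. Output: "XWPWXWPWXWPWXW"
Token 7: backref(off=8, len=3). Copied 'PWX' from pos 6. Output: "XWPWXWPWXWPWXWPWX"
Token 8: backref(off=2, len=1). Copied 'W' from pos 15. Output: "XWPWXWPWXWPWXWPWXW"
Token 9: literal('W'). Output: "XWPWXWPWXWPWXWPWXWW"
Token 10: literal('D'). Output: "XWPWXWPWXWPWXWPWXWWD"

Answer: XWPWXWPWXWPWXWPWXWWD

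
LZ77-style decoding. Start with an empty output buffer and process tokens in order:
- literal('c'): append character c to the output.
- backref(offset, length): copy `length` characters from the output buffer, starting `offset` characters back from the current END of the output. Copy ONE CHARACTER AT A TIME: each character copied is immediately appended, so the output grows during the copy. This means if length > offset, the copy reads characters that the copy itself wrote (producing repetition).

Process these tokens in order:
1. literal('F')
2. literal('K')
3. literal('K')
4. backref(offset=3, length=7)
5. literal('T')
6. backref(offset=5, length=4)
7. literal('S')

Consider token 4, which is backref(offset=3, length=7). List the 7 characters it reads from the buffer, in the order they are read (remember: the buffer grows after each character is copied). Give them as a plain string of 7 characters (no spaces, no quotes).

Answer: FKKFKKF

Derivation:
Token 1: literal('F'). Output: "F"
Token 2: literal('K'). Output: "FK"
Token 3: literal('K'). Output: "FKK"
Token 4: backref(off=3, len=7). Buffer before: "FKK" (len 3)
  byte 1: read out[0]='F', append. Buffer now: "FKKF"
  byte 2: read out[1]='K', append. Buffer now: "FKKFK"
  byte 3: read out[2]='K', append. Buffer now: "FKKFKK"
  byte 4: read out[3]='F', append. Buffer now: "FKKFKKF"
  byte 5: read out[4]='K', append. Buffer now: "FKKFKKFK"
  byte 6: read out[5]='K', append. Buffer now: "FKKFKKFKK"
  byte 7: read out[6]='F', append. Buffer now: "FKKFKKFKKF"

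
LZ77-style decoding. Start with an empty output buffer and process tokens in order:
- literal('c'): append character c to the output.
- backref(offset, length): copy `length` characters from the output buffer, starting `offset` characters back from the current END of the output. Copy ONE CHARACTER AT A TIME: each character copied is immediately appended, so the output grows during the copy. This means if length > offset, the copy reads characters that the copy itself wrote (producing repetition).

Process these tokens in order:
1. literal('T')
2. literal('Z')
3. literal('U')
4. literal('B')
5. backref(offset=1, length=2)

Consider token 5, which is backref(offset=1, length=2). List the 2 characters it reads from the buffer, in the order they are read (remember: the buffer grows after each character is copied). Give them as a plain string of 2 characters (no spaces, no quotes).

Token 1: literal('T'). Output: "T"
Token 2: literal('Z'). Output: "TZ"
Token 3: literal('U'). Output: "TZU"
Token 4: literal('B'). Output: "TZUB"
Token 5: backref(off=1, len=2). Buffer before: "TZUB" (len 4)
  byte 1: read out[3]='B', append. Buffer now: "TZUBB"
  byte 2: read out[4]='B', append. Buffer now: "TZUBBB"

Answer: BB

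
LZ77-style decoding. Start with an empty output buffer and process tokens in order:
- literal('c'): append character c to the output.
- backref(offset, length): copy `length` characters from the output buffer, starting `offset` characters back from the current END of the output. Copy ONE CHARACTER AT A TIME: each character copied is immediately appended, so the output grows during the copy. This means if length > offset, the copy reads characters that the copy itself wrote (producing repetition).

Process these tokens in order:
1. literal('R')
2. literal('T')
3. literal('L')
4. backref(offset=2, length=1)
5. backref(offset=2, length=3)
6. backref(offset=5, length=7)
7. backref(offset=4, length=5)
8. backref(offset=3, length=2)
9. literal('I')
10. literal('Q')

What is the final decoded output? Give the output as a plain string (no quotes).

Token 1: literal('R'). Output: "R"
Token 2: literal('T'). Output: "RT"
Token 3: literal('L'). Output: "RTL"
Token 4: backref(off=2, len=1). Copied 'T' from pos 1. Output: "RTLT"
Token 5: backref(off=2, len=3) (overlapping!). Copied 'LTL' from pos 2. Output: "RTLTLTL"
Token 6: backref(off=5, len=7) (overlapping!). Copied 'LTLTLLT' from pos 2. Output: "RTLTLTLLTLTLLT"
Token 7: backref(off=4, len=5) (overlapping!). Copied 'TLLTT' from pos 10. Output: "RTLTLTLLTLTLLTTLLTT"
Token 8: backref(off=3, len=2). Copied 'LT' from pos 16. Output: "RTLTLTLLTLTLLTTLLTTLT"
Token 9: literal('I'). Output: "RTLTLTLLTLTLLTTLLTTLTI"
Token 10: literal('Q'). Output: "RTLTLTLLTLTLLTTLLTTLTIQ"

Answer: RTLTLTLLTLTLLTTLLTTLTIQ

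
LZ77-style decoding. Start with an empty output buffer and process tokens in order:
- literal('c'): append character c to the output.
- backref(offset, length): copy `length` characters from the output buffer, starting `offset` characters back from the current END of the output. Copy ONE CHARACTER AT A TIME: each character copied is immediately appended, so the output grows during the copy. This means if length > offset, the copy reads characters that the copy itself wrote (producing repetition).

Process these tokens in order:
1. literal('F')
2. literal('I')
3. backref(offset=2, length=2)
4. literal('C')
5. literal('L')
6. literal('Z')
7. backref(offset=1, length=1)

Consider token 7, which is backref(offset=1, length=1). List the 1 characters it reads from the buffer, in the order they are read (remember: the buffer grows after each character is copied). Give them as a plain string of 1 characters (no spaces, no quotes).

Answer: Z

Derivation:
Token 1: literal('F'). Output: "F"
Token 2: literal('I'). Output: "FI"
Token 3: backref(off=2, len=2). Copied 'FI' from pos 0. Output: "FIFI"
Token 4: literal('C'). Output: "FIFIC"
Token 5: literal('L'). Output: "FIFICL"
Token 6: literal('Z'). Output: "FIFICLZ"
Token 7: backref(off=1, len=1). Buffer before: "FIFICLZ" (len 7)
  byte 1: read out[6]='Z', append. Buffer now: "FIFICLZZ"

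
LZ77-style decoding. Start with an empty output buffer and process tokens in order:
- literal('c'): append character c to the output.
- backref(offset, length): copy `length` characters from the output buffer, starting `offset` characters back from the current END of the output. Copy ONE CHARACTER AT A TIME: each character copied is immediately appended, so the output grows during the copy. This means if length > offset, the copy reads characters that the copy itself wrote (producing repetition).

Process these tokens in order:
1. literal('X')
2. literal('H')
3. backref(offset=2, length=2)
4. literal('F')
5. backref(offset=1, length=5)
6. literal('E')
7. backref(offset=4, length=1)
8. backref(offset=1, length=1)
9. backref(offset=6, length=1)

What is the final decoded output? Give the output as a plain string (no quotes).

Answer: XHXHFFFFFFEFFF

Derivation:
Token 1: literal('X'). Output: "X"
Token 2: literal('H'). Output: "XH"
Token 3: backref(off=2, len=2). Copied 'XH' from pos 0. Output: "XHXH"
Token 4: literal('F'). Output: "XHXHF"
Token 5: backref(off=1, len=5) (overlapping!). Copied 'FFFFF' from pos 4. Output: "XHXHFFFFFF"
Token 6: literal('E'). Output: "XHXHFFFFFFE"
Token 7: backref(off=4, len=1). Copied 'F' from pos 7. Output: "XHXHFFFFFFEF"
Token 8: backref(off=1, len=1). Copied 'F' from pos 11. Output: "XHXHFFFFFFEFF"
Token 9: backref(off=6, len=1). Copied 'F' from pos 7. Output: "XHXHFFFFFFEFFF"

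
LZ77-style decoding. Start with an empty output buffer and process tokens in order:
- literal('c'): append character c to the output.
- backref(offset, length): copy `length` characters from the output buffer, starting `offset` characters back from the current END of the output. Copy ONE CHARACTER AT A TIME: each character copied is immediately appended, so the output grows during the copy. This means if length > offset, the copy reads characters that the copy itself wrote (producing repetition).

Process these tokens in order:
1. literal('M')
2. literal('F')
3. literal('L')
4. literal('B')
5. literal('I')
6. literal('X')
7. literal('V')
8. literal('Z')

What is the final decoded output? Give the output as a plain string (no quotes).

Answer: MFLBIXVZ

Derivation:
Token 1: literal('M'). Output: "M"
Token 2: literal('F'). Output: "MF"
Token 3: literal('L'). Output: "MFL"
Token 4: literal('B'). Output: "MFLB"
Token 5: literal('I'). Output: "MFLBI"
Token 6: literal('X'). Output: "MFLBIX"
Token 7: literal('V'). Output: "MFLBIXV"
Token 8: literal('Z'). Output: "MFLBIXVZ"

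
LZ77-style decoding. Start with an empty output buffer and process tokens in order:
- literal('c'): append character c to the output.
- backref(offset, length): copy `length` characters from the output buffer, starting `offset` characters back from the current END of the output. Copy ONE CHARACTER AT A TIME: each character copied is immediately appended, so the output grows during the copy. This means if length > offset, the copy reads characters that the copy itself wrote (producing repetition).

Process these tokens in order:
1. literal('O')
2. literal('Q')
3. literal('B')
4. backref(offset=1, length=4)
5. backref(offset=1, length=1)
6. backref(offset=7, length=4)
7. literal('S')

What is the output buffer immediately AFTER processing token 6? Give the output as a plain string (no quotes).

Answer: OQBBBBBBQBBB

Derivation:
Token 1: literal('O'). Output: "O"
Token 2: literal('Q'). Output: "OQ"
Token 3: literal('B'). Output: "OQB"
Token 4: backref(off=1, len=4) (overlapping!). Copied 'BBBB' from pos 2. Output: "OQBBBBB"
Token 5: backref(off=1, len=1). Copied 'B' from pos 6. Output: "OQBBBBBB"
Token 6: backref(off=7, len=4). Copied 'QBBB' from pos 1. Output: "OQBBBBBBQBBB"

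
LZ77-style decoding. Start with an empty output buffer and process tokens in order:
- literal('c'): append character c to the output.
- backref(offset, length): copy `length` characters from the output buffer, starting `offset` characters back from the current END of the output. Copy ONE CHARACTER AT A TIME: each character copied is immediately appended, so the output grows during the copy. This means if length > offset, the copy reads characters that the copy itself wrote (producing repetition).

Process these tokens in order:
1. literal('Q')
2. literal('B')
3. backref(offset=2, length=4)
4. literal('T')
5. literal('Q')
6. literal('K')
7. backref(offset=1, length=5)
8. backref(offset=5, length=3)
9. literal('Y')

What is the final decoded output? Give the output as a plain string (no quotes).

Answer: QBQBQBTQKKKKKKKKKY

Derivation:
Token 1: literal('Q'). Output: "Q"
Token 2: literal('B'). Output: "QB"
Token 3: backref(off=2, len=4) (overlapping!). Copied 'QBQB' from pos 0. Output: "QBQBQB"
Token 4: literal('T'). Output: "QBQBQBT"
Token 5: literal('Q'). Output: "QBQBQBTQ"
Token 6: literal('K'). Output: "QBQBQBTQK"
Token 7: backref(off=1, len=5) (overlapping!). Copied 'KKKKK' from pos 8. Output: "QBQBQBTQKKKKKK"
Token 8: backref(off=5, len=3). Copied 'KKK' from pos 9. Output: "QBQBQBTQKKKKKKKKK"
Token 9: literal('Y'). Output: "QBQBQBTQKKKKKKKKKY"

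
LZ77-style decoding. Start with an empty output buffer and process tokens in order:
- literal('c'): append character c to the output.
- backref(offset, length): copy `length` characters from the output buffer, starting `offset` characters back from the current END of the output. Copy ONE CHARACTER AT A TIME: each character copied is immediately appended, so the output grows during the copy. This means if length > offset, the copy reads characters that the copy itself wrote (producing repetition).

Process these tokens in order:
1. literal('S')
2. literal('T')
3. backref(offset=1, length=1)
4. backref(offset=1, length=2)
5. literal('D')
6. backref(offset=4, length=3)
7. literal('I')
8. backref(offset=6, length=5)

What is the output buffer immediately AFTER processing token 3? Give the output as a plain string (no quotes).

Answer: STT

Derivation:
Token 1: literal('S'). Output: "S"
Token 2: literal('T'). Output: "ST"
Token 3: backref(off=1, len=1). Copied 'T' from pos 1. Output: "STT"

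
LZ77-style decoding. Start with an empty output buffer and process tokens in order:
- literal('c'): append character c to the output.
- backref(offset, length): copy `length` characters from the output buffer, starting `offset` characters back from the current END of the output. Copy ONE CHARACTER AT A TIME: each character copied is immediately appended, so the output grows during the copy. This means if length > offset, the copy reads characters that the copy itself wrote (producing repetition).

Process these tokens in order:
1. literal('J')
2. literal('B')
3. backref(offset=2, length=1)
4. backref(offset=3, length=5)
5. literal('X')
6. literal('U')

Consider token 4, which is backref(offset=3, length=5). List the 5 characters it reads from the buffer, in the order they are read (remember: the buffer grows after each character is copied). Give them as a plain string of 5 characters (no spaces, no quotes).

Token 1: literal('J'). Output: "J"
Token 2: literal('B'). Output: "JB"
Token 3: backref(off=2, len=1). Copied 'J' from pos 0. Output: "JBJ"
Token 4: backref(off=3, len=5). Buffer before: "JBJ" (len 3)
  byte 1: read out[0]='J', append. Buffer now: "JBJJ"
  byte 2: read out[1]='B', append. Buffer now: "JBJJB"
  byte 3: read out[2]='J', append. Buffer now: "JBJJBJ"
  byte 4: read out[3]='J', append. Buffer now: "JBJJBJJ"
  byte 5: read out[4]='B', append. Buffer now: "JBJJBJJB"

Answer: JBJJB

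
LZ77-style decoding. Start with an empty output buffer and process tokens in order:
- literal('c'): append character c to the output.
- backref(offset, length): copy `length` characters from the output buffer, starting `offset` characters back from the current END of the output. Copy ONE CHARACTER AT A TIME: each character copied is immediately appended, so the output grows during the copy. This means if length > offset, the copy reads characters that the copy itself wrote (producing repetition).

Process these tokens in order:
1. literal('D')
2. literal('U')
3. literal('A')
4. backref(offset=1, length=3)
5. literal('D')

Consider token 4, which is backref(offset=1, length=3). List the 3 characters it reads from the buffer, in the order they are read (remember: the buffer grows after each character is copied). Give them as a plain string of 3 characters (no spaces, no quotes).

Answer: AAA

Derivation:
Token 1: literal('D'). Output: "D"
Token 2: literal('U'). Output: "DU"
Token 3: literal('A'). Output: "DUA"
Token 4: backref(off=1, len=3). Buffer before: "DUA" (len 3)
  byte 1: read out[2]='A', append. Buffer now: "DUAA"
  byte 2: read out[3]='A', append. Buffer now: "DUAAA"
  byte 3: read out[4]='A', append. Buffer now: "DUAAAA"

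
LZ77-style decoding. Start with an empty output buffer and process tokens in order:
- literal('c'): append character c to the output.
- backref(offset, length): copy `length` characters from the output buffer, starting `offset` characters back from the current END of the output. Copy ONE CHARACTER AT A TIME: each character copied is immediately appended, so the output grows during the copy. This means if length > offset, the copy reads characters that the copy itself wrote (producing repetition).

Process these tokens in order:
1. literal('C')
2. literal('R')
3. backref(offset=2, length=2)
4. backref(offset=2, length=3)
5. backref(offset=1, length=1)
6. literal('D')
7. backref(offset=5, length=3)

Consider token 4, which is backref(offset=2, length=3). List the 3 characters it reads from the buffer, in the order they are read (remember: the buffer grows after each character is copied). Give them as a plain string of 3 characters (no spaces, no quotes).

Answer: CRC

Derivation:
Token 1: literal('C'). Output: "C"
Token 2: literal('R'). Output: "CR"
Token 3: backref(off=2, len=2). Copied 'CR' from pos 0. Output: "CRCR"
Token 4: backref(off=2, len=3). Buffer before: "CRCR" (len 4)
  byte 1: read out[2]='C', append. Buffer now: "CRCRC"
  byte 2: read out[3]='R', append. Buffer now: "CRCRCR"
  byte 3: read out[4]='C', append. Buffer now: "CRCRCRC"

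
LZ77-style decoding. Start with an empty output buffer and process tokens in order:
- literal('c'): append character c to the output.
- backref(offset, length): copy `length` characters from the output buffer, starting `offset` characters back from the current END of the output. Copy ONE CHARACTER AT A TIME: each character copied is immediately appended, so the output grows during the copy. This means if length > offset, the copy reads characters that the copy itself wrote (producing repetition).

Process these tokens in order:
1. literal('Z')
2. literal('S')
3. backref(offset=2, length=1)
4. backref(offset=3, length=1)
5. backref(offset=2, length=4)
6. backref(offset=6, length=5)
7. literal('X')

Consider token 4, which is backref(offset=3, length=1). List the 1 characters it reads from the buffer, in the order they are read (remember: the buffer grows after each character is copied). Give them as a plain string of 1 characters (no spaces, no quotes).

Token 1: literal('Z'). Output: "Z"
Token 2: literal('S'). Output: "ZS"
Token 3: backref(off=2, len=1). Copied 'Z' from pos 0. Output: "ZSZ"
Token 4: backref(off=3, len=1). Buffer before: "ZSZ" (len 3)
  byte 1: read out[0]='Z', append. Buffer now: "ZSZZ"

Answer: Z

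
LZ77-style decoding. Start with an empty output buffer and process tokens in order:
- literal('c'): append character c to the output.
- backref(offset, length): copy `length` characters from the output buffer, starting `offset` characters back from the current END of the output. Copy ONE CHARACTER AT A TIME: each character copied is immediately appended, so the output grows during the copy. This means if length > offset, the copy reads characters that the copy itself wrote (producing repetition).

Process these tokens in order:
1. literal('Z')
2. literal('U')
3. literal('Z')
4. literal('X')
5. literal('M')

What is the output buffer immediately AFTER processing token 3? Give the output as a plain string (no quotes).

Answer: ZUZ

Derivation:
Token 1: literal('Z'). Output: "Z"
Token 2: literal('U'). Output: "ZU"
Token 3: literal('Z'). Output: "ZUZ"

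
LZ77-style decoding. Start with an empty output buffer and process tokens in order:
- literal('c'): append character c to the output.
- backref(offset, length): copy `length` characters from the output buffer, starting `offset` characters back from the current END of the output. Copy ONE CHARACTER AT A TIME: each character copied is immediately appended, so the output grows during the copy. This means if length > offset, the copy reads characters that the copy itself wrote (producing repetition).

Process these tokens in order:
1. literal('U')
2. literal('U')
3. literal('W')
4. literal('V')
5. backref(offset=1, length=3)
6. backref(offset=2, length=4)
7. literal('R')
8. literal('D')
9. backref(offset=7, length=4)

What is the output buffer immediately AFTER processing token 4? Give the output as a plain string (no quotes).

Answer: UUWV

Derivation:
Token 1: literal('U'). Output: "U"
Token 2: literal('U'). Output: "UU"
Token 3: literal('W'). Output: "UUW"
Token 4: literal('V'). Output: "UUWV"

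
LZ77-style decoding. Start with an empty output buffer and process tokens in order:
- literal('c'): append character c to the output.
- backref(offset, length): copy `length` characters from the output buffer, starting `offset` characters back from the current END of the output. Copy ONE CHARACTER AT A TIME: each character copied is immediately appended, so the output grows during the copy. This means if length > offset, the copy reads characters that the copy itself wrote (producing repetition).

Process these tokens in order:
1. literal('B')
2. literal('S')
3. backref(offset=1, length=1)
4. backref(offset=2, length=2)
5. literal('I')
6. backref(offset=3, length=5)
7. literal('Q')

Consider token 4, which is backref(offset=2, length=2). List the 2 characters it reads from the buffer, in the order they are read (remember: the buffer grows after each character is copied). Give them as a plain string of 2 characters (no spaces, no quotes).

Answer: SS

Derivation:
Token 1: literal('B'). Output: "B"
Token 2: literal('S'). Output: "BS"
Token 3: backref(off=1, len=1). Copied 'S' from pos 1. Output: "BSS"
Token 4: backref(off=2, len=2). Buffer before: "BSS" (len 3)
  byte 1: read out[1]='S', append. Buffer now: "BSSS"
  byte 2: read out[2]='S', append. Buffer now: "BSSSS"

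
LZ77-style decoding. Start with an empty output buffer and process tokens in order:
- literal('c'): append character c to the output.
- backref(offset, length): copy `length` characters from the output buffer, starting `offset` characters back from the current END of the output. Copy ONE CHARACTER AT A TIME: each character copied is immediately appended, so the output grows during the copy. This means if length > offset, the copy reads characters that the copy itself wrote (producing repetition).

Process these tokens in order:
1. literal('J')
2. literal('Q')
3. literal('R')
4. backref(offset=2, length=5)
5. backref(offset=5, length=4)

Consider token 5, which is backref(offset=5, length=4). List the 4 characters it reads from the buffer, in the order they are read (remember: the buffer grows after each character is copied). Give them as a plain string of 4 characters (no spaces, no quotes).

Answer: QRQR

Derivation:
Token 1: literal('J'). Output: "J"
Token 2: literal('Q'). Output: "JQ"
Token 3: literal('R'). Output: "JQR"
Token 4: backref(off=2, len=5) (overlapping!). Copied 'QRQRQ' from pos 1. Output: "JQRQRQRQ"
Token 5: backref(off=5, len=4). Buffer before: "JQRQRQRQ" (len 8)
  byte 1: read out[3]='Q', append. Buffer now: "JQRQRQRQQ"
  byte 2: read out[4]='R', append. Buffer now: "JQRQRQRQQR"
  byte 3: read out[5]='Q', append. Buffer now: "JQRQRQRQQRQ"
  byte 4: read out[6]='R', append. Buffer now: "JQRQRQRQQRQR"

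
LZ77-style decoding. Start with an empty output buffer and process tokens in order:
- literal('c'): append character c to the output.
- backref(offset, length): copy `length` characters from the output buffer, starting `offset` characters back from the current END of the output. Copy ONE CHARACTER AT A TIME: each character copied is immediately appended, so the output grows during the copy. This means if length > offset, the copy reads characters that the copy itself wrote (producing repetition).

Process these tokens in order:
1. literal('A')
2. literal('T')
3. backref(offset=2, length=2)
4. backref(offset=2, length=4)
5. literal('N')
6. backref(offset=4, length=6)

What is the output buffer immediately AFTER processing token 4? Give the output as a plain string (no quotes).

Token 1: literal('A'). Output: "A"
Token 2: literal('T'). Output: "AT"
Token 3: backref(off=2, len=2). Copied 'AT' from pos 0. Output: "ATAT"
Token 4: backref(off=2, len=4) (overlapping!). Copied 'ATAT' from pos 2. Output: "ATATATAT"

Answer: ATATATAT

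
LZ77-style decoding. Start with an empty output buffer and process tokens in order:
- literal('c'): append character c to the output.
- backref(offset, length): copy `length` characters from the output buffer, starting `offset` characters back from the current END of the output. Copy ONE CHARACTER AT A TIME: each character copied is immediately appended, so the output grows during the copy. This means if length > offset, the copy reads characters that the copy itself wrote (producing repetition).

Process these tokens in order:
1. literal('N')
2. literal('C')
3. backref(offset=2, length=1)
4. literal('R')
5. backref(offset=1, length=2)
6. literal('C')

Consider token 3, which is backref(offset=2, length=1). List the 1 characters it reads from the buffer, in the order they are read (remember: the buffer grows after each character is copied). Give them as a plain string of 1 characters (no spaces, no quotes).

Token 1: literal('N'). Output: "N"
Token 2: literal('C'). Output: "NC"
Token 3: backref(off=2, len=1). Buffer before: "NC" (len 2)
  byte 1: read out[0]='N', append. Buffer now: "NCN"

Answer: N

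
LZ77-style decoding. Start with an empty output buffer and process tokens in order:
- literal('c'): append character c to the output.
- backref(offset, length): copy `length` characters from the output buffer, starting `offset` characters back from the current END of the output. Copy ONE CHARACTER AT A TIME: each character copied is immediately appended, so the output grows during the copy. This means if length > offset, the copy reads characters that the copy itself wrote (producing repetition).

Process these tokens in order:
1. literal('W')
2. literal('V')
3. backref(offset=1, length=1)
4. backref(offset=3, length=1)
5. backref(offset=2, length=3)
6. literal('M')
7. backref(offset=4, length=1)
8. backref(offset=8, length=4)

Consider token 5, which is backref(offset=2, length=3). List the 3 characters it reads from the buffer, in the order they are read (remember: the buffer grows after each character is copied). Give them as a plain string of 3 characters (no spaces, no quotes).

Answer: VWV

Derivation:
Token 1: literal('W'). Output: "W"
Token 2: literal('V'). Output: "WV"
Token 3: backref(off=1, len=1). Copied 'V' from pos 1. Output: "WVV"
Token 4: backref(off=3, len=1). Copied 'W' from pos 0. Output: "WVVW"
Token 5: backref(off=2, len=3). Buffer before: "WVVW" (len 4)
  byte 1: read out[2]='V', append. Buffer now: "WVVWV"
  byte 2: read out[3]='W', append. Buffer now: "WVVWVW"
  byte 3: read out[4]='V', append. Buffer now: "WVVWVWV"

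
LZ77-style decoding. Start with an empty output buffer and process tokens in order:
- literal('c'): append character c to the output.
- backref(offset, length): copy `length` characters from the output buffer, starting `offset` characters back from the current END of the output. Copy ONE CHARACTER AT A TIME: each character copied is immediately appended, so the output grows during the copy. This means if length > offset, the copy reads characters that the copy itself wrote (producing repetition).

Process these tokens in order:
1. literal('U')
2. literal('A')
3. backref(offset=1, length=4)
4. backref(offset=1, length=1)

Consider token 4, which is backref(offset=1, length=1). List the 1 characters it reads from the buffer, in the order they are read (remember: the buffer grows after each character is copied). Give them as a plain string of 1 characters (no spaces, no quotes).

Answer: A

Derivation:
Token 1: literal('U'). Output: "U"
Token 2: literal('A'). Output: "UA"
Token 3: backref(off=1, len=4) (overlapping!). Copied 'AAAA' from pos 1. Output: "UAAAAA"
Token 4: backref(off=1, len=1). Buffer before: "UAAAAA" (len 6)
  byte 1: read out[5]='A', append. Buffer now: "UAAAAAA"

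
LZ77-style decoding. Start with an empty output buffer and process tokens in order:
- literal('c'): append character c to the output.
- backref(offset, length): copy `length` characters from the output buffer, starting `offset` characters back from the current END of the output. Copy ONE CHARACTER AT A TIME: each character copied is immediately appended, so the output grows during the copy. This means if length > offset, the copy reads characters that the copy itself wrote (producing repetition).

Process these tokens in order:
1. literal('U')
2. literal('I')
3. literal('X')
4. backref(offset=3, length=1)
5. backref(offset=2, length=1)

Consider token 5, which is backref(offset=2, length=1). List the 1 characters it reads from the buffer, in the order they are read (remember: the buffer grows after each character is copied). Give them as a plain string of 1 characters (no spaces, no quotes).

Token 1: literal('U'). Output: "U"
Token 2: literal('I'). Output: "UI"
Token 3: literal('X'). Output: "UIX"
Token 4: backref(off=3, len=1). Copied 'U' from pos 0. Output: "UIXU"
Token 5: backref(off=2, len=1). Buffer before: "UIXU" (len 4)
  byte 1: read out[2]='X', append. Buffer now: "UIXUX"

Answer: X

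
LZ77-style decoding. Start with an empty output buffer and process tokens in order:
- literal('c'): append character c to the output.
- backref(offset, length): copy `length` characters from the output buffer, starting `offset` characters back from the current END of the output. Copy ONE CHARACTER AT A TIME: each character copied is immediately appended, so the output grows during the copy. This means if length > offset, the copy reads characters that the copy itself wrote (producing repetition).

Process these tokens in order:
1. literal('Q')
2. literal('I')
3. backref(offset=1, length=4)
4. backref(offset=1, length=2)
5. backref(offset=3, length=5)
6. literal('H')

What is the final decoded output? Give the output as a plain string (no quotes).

Token 1: literal('Q'). Output: "Q"
Token 2: literal('I'). Output: "QI"
Token 3: backref(off=1, len=4) (overlapping!). Copied 'IIII' from pos 1. Output: "QIIIII"
Token 4: backref(off=1, len=2) (overlapping!). Copied 'II' from pos 5. Output: "QIIIIIII"
Token 5: backref(off=3, len=5) (overlapping!). Copied 'IIIII' from pos 5. Output: "QIIIIIIIIIIII"
Token 6: literal('H'). Output: "QIIIIIIIIIIIIH"

Answer: QIIIIIIIIIIIIH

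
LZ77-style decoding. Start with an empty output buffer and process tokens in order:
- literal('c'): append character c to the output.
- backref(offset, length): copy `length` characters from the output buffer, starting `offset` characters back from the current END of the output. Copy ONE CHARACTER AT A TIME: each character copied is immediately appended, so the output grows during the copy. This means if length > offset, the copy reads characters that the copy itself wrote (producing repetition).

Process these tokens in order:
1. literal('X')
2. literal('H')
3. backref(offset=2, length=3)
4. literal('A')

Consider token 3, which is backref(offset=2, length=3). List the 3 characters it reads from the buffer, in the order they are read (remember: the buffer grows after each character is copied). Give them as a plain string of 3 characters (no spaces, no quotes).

Answer: XHX

Derivation:
Token 1: literal('X'). Output: "X"
Token 2: literal('H'). Output: "XH"
Token 3: backref(off=2, len=3). Buffer before: "XH" (len 2)
  byte 1: read out[0]='X', append. Buffer now: "XHX"
  byte 2: read out[1]='H', append. Buffer now: "XHXH"
  byte 3: read out[2]='X', append. Buffer now: "XHXHX"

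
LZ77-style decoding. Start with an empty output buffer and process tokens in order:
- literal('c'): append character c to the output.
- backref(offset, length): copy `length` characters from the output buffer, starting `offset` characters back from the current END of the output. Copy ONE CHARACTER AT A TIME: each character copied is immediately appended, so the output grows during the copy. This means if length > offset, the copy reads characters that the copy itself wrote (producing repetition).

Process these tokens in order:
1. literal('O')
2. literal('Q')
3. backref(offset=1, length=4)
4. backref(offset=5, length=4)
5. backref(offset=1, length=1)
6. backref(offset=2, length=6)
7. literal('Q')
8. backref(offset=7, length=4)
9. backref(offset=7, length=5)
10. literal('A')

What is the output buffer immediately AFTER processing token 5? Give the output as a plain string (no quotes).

Answer: OQQQQQQQQQQ

Derivation:
Token 1: literal('O'). Output: "O"
Token 2: literal('Q'). Output: "OQ"
Token 3: backref(off=1, len=4) (overlapping!). Copied 'QQQQ' from pos 1. Output: "OQQQQQ"
Token 4: backref(off=5, len=4). Copied 'QQQQ' from pos 1. Output: "OQQQQQQQQQ"
Token 5: backref(off=1, len=1). Copied 'Q' from pos 9. Output: "OQQQQQQQQQQ"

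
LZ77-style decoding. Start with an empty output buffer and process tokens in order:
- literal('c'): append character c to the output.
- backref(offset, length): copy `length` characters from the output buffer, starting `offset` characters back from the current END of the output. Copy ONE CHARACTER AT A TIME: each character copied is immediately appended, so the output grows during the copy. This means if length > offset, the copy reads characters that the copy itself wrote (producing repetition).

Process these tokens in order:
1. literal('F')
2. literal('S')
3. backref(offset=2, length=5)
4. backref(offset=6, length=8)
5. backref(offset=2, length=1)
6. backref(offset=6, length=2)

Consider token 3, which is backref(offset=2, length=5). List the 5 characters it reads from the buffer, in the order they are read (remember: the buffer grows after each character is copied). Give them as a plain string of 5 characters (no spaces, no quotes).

Token 1: literal('F'). Output: "F"
Token 2: literal('S'). Output: "FS"
Token 3: backref(off=2, len=5). Buffer before: "FS" (len 2)
  byte 1: read out[0]='F', append. Buffer now: "FSF"
  byte 2: read out[1]='S', append. Buffer now: "FSFS"
  byte 3: read out[2]='F', append. Buffer now: "FSFSF"
  byte 4: read out[3]='S', append. Buffer now: "FSFSFS"
  byte 5: read out[4]='F', append. Buffer now: "FSFSFSF"

Answer: FSFSF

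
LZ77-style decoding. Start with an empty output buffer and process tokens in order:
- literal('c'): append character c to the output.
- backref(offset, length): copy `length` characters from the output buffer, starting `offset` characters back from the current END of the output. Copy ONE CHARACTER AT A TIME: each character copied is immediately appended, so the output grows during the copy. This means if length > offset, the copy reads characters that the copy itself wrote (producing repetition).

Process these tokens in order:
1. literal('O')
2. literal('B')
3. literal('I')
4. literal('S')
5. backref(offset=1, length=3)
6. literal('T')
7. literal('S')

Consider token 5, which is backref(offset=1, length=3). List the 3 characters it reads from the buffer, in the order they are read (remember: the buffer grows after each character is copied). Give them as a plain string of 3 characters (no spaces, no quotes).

Answer: SSS

Derivation:
Token 1: literal('O'). Output: "O"
Token 2: literal('B'). Output: "OB"
Token 3: literal('I'). Output: "OBI"
Token 4: literal('S'). Output: "OBIS"
Token 5: backref(off=1, len=3). Buffer before: "OBIS" (len 4)
  byte 1: read out[3]='S', append. Buffer now: "OBISS"
  byte 2: read out[4]='S', append. Buffer now: "OBISSS"
  byte 3: read out[5]='S', append. Buffer now: "OBISSSS"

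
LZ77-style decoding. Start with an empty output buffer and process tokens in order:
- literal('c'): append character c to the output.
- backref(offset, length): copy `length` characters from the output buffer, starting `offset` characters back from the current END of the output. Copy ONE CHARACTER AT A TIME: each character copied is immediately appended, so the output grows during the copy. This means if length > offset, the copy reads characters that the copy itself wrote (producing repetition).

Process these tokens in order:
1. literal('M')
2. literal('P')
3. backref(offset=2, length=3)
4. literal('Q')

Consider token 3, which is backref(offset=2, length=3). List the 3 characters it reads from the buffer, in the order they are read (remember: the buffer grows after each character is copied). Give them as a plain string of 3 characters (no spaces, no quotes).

Token 1: literal('M'). Output: "M"
Token 2: literal('P'). Output: "MP"
Token 3: backref(off=2, len=3). Buffer before: "MP" (len 2)
  byte 1: read out[0]='M', append. Buffer now: "MPM"
  byte 2: read out[1]='P', append. Buffer now: "MPMP"
  byte 3: read out[2]='M', append. Buffer now: "MPMPM"

Answer: MPM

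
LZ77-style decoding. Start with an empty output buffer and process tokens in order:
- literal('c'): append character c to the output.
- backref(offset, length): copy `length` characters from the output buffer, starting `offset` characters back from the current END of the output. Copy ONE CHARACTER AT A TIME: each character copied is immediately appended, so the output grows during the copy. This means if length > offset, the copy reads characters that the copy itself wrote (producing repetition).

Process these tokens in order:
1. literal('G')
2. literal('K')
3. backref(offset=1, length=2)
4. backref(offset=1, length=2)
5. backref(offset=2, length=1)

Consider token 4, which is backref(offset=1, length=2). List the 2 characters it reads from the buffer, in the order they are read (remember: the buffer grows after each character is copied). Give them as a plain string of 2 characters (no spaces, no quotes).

Token 1: literal('G'). Output: "G"
Token 2: literal('K'). Output: "GK"
Token 3: backref(off=1, len=2) (overlapping!). Copied 'KK' from pos 1. Output: "GKKK"
Token 4: backref(off=1, len=2). Buffer before: "GKKK" (len 4)
  byte 1: read out[3]='K', append. Buffer now: "GKKKK"
  byte 2: read out[4]='K', append. Buffer now: "GKKKKK"

Answer: KK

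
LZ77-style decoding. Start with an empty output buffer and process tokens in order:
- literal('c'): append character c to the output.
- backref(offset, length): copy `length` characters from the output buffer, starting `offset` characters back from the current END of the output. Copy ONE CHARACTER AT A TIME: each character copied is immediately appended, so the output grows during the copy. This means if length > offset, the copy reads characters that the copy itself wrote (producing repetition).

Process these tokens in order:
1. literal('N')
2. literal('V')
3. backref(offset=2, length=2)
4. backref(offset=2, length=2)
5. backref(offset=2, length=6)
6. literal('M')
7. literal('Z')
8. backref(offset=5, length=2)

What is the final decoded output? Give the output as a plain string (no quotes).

Answer: NVNVNVNVNVNVMZVN

Derivation:
Token 1: literal('N'). Output: "N"
Token 2: literal('V'). Output: "NV"
Token 3: backref(off=2, len=2). Copied 'NV' from pos 0. Output: "NVNV"
Token 4: backref(off=2, len=2). Copied 'NV' from pos 2. Output: "NVNVNV"
Token 5: backref(off=2, len=6) (overlapping!). Copied 'NVNVNV' from pos 4. Output: "NVNVNVNVNVNV"
Token 6: literal('M'). Output: "NVNVNVNVNVNVM"
Token 7: literal('Z'). Output: "NVNVNVNVNVNVMZ"
Token 8: backref(off=5, len=2). Copied 'VN' from pos 9. Output: "NVNVNVNVNVNVMZVN"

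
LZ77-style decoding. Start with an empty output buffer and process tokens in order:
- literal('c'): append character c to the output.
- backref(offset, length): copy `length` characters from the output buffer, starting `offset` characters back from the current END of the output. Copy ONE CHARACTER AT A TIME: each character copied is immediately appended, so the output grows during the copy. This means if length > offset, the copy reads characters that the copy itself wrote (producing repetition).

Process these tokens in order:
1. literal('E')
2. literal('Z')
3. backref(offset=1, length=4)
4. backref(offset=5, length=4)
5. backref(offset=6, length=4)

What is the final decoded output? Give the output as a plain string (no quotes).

Answer: EZZZZZZZZZZZZZ

Derivation:
Token 1: literal('E'). Output: "E"
Token 2: literal('Z'). Output: "EZ"
Token 3: backref(off=1, len=4) (overlapping!). Copied 'ZZZZ' from pos 1. Output: "EZZZZZ"
Token 4: backref(off=5, len=4). Copied 'ZZZZ' from pos 1. Output: "EZZZZZZZZZ"
Token 5: backref(off=6, len=4). Copied 'ZZZZ' from pos 4. Output: "EZZZZZZZZZZZZZ"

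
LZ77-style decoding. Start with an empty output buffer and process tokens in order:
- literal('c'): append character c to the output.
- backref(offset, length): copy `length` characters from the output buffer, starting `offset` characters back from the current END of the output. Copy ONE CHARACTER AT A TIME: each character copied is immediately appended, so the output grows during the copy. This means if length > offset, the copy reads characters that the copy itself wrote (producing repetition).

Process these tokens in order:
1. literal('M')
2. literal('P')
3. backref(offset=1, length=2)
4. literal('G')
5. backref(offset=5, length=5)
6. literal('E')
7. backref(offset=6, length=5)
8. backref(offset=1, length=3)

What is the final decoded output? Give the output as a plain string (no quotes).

Answer: MPPPGMPPPGEMPPPGGGG

Derivation:
Token 1: literal('M'). Output: "M"
Token 2: literal('P'). Output: "MP"
Token 3: backref(off=1, len=2) (overlapping!). Copied 'PP' from pos 1. Output: "MPPP"
Token 4: literal('G'). Output: "MPPPG"
Token 5: backref(off=5, len=5). Copied 'MPPPG' from pos 0. Output: "MPPPGMPPPG"
Token 6: literal('E'). Output: "MPPPGMPPPGE"
Token 7: backref(off=6, len=5). Copied 'MPPPG' from pos 5. Output: "MPPPGMPPPGEMPPPG"
Token 8: backref(off=1, len=3) (overlapping!). Copied 'GGG' from pos 15. Output: "MPPPGMPPPGEMPPPGGGG"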